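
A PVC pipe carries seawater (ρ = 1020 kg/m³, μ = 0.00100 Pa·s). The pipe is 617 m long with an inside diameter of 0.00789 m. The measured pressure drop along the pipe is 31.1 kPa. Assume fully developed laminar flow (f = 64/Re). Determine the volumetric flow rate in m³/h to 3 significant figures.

For laminar flow, f = 64/Re with Re = ρVD/μ, so Darcy-Weisbach reduces to ΔP = 32μLV/D². Solving for V: V = ΔP·D²/(32μL) = 3.11e+04·(0.00789)²/(32·0.001·617) = 0.09806 m/s.
Check: Re = ρVD/μ = 1020·0.09806·0.00789/0.001 = 789.1 < 2300, so the laminar assumption holds.
Q = V·A = 0.09806·(π/4·0.00789²) = 4.794e-06 m³/s = 0.0173 m³/h.

Q ≈ 0.0173 m³/h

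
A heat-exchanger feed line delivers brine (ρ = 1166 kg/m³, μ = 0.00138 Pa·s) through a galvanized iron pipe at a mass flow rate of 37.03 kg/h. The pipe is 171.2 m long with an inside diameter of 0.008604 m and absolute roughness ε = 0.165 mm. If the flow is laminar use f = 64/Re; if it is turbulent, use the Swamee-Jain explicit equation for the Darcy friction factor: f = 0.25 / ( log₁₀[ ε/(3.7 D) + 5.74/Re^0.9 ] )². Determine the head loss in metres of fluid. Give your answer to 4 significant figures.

ṁ = 37.03 kg/h = 37.03/3600 = 0.01029 kg/s.
A = πD²/4 = π(0.008604)²/4 = 5.814e-05 m²; mean velocity V = ṁ/(ρA) = 0.01029/(1166 · 5.814e-05) = 0.1517 m/s.
Reynolds number Re = ρVD/μ = 1166 · 0.1517 · 0.008604 / 0.00138 = 1103.
Re < 2300 → laminar flow, so f = 64/Re = 64/1103 = 0.05802 (the turbulent correlation is not needed).
Darcy-Weisbach: ΔP = f(L/D)(ρV²/2) = 0.05802·(171.2/0.008604)·(1166·0.1517²/2) = 0.05802·1.99e+04·13.42 = 1.55e+04 Pa.
Head loss h_f = ΔP/(ρg) = 1.55e+04/(1166·9.81) = 1.355 m.

h_f ≈ 1.355 m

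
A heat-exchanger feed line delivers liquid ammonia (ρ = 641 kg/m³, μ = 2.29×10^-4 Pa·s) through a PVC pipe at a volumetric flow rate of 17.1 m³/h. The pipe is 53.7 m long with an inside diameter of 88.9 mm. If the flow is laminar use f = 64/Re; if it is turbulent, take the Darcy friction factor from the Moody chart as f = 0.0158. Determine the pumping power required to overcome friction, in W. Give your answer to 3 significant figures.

Q = 17.1 m³/h = 17.1/3600 = 0.00475 m³/s.
Cross-sectional area A = πD²/4 = π(0.0889)²/4 = 0.006207 m²; mean velocity V = Q/A = 0.00475/0.006207 = 0.7652 m/s.
Reynolds number Re = ρVD/μ = 641 · 0.7652 · 0.0889 / 0.000229 = 1.904e+05.
Re > 4000 → turbulent; use the Moody-chart value f = 0.0158.
Darcy-Weisbach: ΔP = f(L/D)(ρV²/2) = 0.0158·(53.7/0.0889)·(641·0.7652²/2) = 0.0158·604·187.7 = 1791 Pa.
Pumping power P = QΔP = 0.00475·1791 = 8.508 W = 8.51 W.

P ≈ 8.51 W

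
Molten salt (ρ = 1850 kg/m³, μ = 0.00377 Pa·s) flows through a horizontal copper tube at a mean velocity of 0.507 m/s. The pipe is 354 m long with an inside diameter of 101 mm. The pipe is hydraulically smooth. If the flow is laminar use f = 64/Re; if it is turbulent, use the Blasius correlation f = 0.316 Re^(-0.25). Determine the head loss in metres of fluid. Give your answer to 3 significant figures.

Reynolds number Re = ρVD/μ = 1850 · 0.507 · 0.101 / 0.00377 = 2.513e+04.
Re > 4000 → turbulent. Smooth-pipe (Blasius): f = 0.316 Re^(-0.25) = 0.316/(2.513e+04)^0.25 = 0.0251.
Darcy-Weisbach: ΔP = f(L/D)(ρV²/2) = 0.0251·(354/0.101)·(1850·0.507²/2) = 0.0251·3505·237.8 = 2.092e+04 Pa.
Head loss h_f = ΔP/(ρg) = 2.092e+04/(1850·9.81) = 1.15 m.

h_f ≈ 1.15 m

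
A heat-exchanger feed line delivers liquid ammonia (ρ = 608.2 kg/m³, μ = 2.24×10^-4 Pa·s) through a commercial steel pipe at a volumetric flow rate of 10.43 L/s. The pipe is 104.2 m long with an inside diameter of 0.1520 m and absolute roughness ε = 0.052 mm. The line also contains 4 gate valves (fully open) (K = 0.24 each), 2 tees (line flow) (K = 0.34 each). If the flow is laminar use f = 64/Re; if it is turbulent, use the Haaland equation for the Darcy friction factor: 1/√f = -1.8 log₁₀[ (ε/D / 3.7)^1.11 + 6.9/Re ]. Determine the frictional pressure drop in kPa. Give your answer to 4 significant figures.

ΔP ≈ 1.367 kPa

Q = 10.43 L/s = 10.43/1000 = 0.01043 m³/s.
Cross-sectional area A = πD²/4 = π(0.152)²/4 = 0.01815 m²; mean velocity V = Q/A = 0.01043/0.01815 = 0.5748 m/s.
Reynolds number Re = ρVD/μ = 608.2 · 0.5748 · 0.152 / 0.000224 = 2.372e+05.
Re > 4000 → turbulent. Relative roughness ε/D = 5.2e-05/0.152 = 0.000342. Haaland: 1/√f = -1.8 log₁₀[(0.000342/3.7)^1.11 + 6.9/2.372e+05] = -1.8 log₁₀[3.33e-05 + 2.91e-05] = 7.569, so f = 0.01745.
Total minor-loss coefficient ΣK = 4·0.24 + 2·0.34 = 1.64.
ΔP = [f·L/D + ΣK]·(ρV²/2) = [0.01745·104.2/0.152 + 1.64]·(608.2·0.5748²/2) = [11.97 + 1.64]·100.5 = 1367 Pa.
ΔP = 1367 Pa = 1.367 kPa.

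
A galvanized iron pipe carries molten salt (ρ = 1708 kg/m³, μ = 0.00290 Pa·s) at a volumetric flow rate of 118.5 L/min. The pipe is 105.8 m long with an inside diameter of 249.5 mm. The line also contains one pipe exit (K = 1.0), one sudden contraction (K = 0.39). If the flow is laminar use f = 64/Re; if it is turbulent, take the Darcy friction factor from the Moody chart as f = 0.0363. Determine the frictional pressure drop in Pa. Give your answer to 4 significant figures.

ΔP ≈ 23.39 Pa

Q = 118.5 L/min = 118.5/60000 = 0.001975 m³/s.
Cross-sectional area A = πD²/4 = π(0.2495)²/4 = 0.04889 m²; mean velocity V = Q/A = 0.001975/0.04889 = 0.0404 m/s.
Reynolds number Re = ρVD/μ = 1708 · 0.0404 · 0.2495 / 0.0029 = 5936.
Re > 4000 → turbulent; use the Moody-chart value f = 0.0363.
Total minor-loss coefficient ΣK = 1·1 + 1·0.39 = 1.39.
ΔP = [f·L/D + ΣK]·(ρV²/2) = [0.0363·105.8/0.2495 + 1.39]·(1708·0.0404²/2) = [15.39 + 1.39]·1.394 = 23.39 Pa.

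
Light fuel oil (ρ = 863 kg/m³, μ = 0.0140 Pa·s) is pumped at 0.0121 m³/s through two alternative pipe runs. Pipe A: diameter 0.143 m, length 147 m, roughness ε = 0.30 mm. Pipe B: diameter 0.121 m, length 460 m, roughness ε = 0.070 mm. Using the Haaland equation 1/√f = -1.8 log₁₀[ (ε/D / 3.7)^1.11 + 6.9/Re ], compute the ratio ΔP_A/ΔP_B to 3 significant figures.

Pipe A: V = Q/A = 0.0121/0.01606 = 0.7534 m/s; Re = 6641; ε/D = 0.0021; Haaland → f = 0.03695; ΔP_A = f(L/D)(ρV²/2) = 9304 Pa.
Pipe B: V = Q/A = 0.0121/0.0115 = 1.052 m/s; Re = 7849; ε/D = 0.000579; Haaland → f = 0.03367; ΔP_B = f(L/D)(ρV²/2) = 6.117e+04 Pa.
ΔP_A/ΔP_B = 9304/6.117e+04 = 0.152.

ΔP_A/ΔP_B ≈ 0.152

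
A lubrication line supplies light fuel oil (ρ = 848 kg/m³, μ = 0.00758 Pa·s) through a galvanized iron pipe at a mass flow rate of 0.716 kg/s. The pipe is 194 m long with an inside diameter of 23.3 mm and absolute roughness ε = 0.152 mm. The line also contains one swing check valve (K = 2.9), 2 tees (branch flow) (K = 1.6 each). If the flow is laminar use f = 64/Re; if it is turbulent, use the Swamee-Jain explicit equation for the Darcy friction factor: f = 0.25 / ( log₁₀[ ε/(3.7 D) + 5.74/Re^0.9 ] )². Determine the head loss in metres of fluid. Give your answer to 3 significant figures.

A = πD²/4 = π(0.0233)²/4 = 0.0004264 m²; mean velocity V = ṁ/(ρA) = 0.716/(848 · 0.0004264) = 1.98 m/s.
Reynolds number Re = ρVD/μ = 848 · 1.98 · 0.0233 / 0.00758 = 5162.
Re > 4000 → turbulent. Relative roughness ε/D = 0.000152/0.0233 = 0.00652. Swamee-Jain: f = 0.25/(log₁₀[0.00652/3.7 + 5.74/5162^0.9])² = 0.25/(log₁₀[0.00176 + 0.00261])² = 0.25/(-2.359)² = 0.04493.
Total minor-loss coefficient ΣK = 1·2.9 + 2·1.6 = 6.1.
ΔP = [f·L/D + ΣK]·(ρV²/2) = [0.04493·194/0.0233 + 6.1]·(848·1.98²/2) = [374.1 + 6.1]·1663 = 6.322e+05 Pa.
Head loss h_f = ΔP/(ρg) = 6.322e+05/(848·9.81) = 76.0 m.

h_f ≈ 76.0 m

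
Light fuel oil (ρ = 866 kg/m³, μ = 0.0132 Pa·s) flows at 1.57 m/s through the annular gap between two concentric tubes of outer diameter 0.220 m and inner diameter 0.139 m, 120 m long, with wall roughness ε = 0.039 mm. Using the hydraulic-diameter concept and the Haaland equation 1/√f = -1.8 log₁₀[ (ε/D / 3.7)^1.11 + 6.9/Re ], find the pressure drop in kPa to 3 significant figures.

Hydraulic diameter D_h = 4A/P = D_o - D_i = 0.22 - 0.139 = 0.081 m.
Re = ρVD_h/μ = 866·1.57·0.081/0.0132 = 8343.
ε/D_h = 3.9e-05/0.081 = 0.000481; Haaland gives 1/√f = -1.8 log₁₀[4.86e-05+0.000827] = 5.504, so f = 0.03301.
ΔP = f(L/D_h)(ρV²/2) = 0.03301·120/0.081·1067 = 5.22e+04 Pa.
ΔP = 52.2 kPa.

ΔP ≈ 52.2 kPa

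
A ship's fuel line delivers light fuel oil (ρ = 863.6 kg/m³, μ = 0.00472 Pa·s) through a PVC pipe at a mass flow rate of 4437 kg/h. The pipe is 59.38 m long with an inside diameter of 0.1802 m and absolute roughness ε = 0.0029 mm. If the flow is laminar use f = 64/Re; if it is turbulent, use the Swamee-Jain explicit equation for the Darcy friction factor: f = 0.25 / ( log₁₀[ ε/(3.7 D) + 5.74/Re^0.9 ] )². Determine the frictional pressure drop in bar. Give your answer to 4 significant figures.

ΔP ≈ 1.546×10^-4 bar

ṁ = 4437 kg/h = 4437/3600 = 1.232 kg/s.
A = πD²/4 = π(0.1802)²/4 = 0.0255 m²; mean velocity V = ṁ/(ρA) = 1.232/(863.6 · 0.0255) = 0.05596 m/s.
Reynolds number Re = ρVD/μ = 863.6 · 0.05596 · 0.1802 / 0.00472 = 1845.
Re < 2300 → laminar flow, so f = 64/Re = 64/1845 = 0.03469 (the turbulent correlation is not needed).
Darcy-Weisbach: ΔP = f(L/D)(ρV²/2) = 0.03469·(59.38/0.1802)·(863.6·0.05596²/2) = 0.03469·329.5·1.352 = 15.46 Pa.
ΔP = 15.46 Pa = 1.546×10^-4 bar.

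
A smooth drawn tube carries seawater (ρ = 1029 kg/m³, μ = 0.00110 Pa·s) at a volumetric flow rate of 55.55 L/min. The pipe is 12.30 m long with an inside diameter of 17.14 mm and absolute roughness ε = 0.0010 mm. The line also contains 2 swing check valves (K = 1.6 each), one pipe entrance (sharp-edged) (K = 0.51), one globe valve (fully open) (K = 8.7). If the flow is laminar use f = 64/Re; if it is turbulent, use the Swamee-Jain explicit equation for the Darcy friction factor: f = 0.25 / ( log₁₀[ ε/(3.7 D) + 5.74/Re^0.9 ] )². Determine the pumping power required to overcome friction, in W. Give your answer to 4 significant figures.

Q = 55.55 L/min = 55.55/60000 = 0.0009258 m³/s.
Cross-sectional area A = πD²/4 = π(0.01714)²/4 = 0.0002307 m²; mean velocity V = Q/A = 0.0009258/0.0002307 = 4.013 m/s.
Reynolds number Re = ρVD/μ = 1029 · 4.013 · 0.01714 / 0.0011 = 6.434e+04.
Re > 4000 → turbulent. Relative roughness ε/D = 1e-06/0.01714 = 5.83e-05. Swamee-Jain: f = 0.25/(log₁₀[5.83e-05/3.7 + 5.74/6.434e+04^0.9])² = 0.25/(log₁₀[1.58e-05 + 0.00027])² = 0.25/(-3.544)² = 0.0199.
Total minor-loss coefficient ΣK = 2·1.6 + 1·0.51 + 1·8.7 = 12.4.
ΔP = [f·L/D + ΣK]·(ρV²/2) = [0.0199·12.3/0.01714 + 12.4]·(1029·4.013²/2) = [14.28 + 12.4]·8284 = 2.211e+05 Pa.
Pumping power P = QΔP = 0.0009258·2.211e+05 = 204.72 W = 204.7 W.

P ≈ 204.7 W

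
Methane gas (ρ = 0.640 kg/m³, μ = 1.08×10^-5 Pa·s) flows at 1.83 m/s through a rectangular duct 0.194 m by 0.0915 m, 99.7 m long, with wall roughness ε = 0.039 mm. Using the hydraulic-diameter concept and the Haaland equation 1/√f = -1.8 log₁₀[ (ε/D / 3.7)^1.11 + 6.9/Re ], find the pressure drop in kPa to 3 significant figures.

Hydraulic diameter D_h = 4A/P = 4·(0.194·0.0915)/(2·(0.194+0.0915)) = 0.071/0.571 = 0.1244 m.
Re = ρVD_h/μ = 0.64·1.83·0.1244/1.08e-05 = 1.349e+04.
ε/D_h = 3.9e-05/0.1244 = 0.000314; Haaland gives 1/√f = -1.8 log₁₀[3.02e-05+0.000512] = 5.879, so f = 0.02893.
ΔP = f(L/D_h)(ρV²/2) = 0.02893·99.7/0.1244·1.072 = 24.86 Pa.
ΔP = 0.0249 kPa.

ΔP ≈ 0.0249 kPa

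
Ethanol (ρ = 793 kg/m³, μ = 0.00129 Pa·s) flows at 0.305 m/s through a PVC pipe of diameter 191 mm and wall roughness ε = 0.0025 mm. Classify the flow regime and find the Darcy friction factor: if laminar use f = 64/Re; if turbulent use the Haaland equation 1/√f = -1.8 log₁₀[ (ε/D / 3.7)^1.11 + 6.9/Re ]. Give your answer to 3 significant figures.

f ≈ 0.0224

Re = ρVD/μ = 793·0.305·0.191/0.00129 = 3.581e+04.
Re > 4000 → turbulent. ε/D = 2.5e-06/0.191 = 1.31e-05; Haaland: 1/√f = -1.8 log₁₀[8.89e-07 + 0.000193] = 6.684, so f = 0.02239.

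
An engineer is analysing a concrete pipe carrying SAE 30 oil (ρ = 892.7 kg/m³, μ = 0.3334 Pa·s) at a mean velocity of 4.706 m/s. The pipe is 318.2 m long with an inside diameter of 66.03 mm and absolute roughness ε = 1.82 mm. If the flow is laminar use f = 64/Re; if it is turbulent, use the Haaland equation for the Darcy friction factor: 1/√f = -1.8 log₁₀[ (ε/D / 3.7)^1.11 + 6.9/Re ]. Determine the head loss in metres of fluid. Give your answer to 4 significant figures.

Reynolds number Re = ρVD/μ = 892.7 · 4.706 · 0.06603 / 0.333 = 832.
Re < 2300 → laminar flow, so f = 64/Re = 64/832 = 0.07692 (the turbulent correlation is not needed).
Darcy-Weisbach: ΔP = f(L/D)(ρV²/2) = 0.07692·(318.2/0.06603)·(892.7·4.706²/2) = 0.07692·4819·9885 = 3.664e+06 Pa.
Head loss h_f = ΔP/(ρg) = 3.664e+06/(892.7·9.81) = 418.4 m.

h_f ≈ 418.4 m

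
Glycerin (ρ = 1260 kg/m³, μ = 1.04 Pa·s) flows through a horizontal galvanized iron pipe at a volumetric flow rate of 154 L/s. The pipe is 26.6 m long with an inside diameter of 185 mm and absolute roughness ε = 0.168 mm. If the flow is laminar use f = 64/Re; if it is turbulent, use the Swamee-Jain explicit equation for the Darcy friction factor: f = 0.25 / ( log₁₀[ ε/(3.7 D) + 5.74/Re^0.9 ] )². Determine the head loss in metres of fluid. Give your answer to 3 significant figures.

h_f ≈ 12.0 m

Q = 154 L/s = 154/1000 = 0.154 m³/s.
Cross-sectional area A = πD²/4 = π(0.185)²/4 = 0.02688 m²; mean velocity V = Q/A = 0.154/0.02688 = 5.729 m/s.
Reynolds number Re = ρVD/μ = 1260 · 5.729 · 0.185 / 1.04 = 1284.
Re < 2300 → laminar flow, so f = 64/Re = 64/1284 = 0.04984 (the turbulent correlation is not needed).
Darcy-Weisbach: ΔP = f(L/D)(ρV²/2) = 0.04984·(26.6/0.185)·(1260·5.729²/2) = 0.04984·143.8·2.068e+04 = 1.482e+05 Pa.
Head loss h_f = ΔP/(ρg) = 1.482e+05/(1260·9.81) = 12.0 m.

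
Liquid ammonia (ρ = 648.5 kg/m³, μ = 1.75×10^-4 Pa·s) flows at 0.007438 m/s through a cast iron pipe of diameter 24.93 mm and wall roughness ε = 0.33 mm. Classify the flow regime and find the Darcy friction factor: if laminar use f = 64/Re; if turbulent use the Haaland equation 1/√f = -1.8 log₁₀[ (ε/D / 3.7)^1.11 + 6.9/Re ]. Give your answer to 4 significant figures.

f ≈ 0.09314

Re = ρVD/μ = 648.5·0.007438·0.02493/0.000175 = 687.1.
Re < 2300 → laminar, so f = 64/Re = 0.09314 (roughness is irrelevant in laminar flow).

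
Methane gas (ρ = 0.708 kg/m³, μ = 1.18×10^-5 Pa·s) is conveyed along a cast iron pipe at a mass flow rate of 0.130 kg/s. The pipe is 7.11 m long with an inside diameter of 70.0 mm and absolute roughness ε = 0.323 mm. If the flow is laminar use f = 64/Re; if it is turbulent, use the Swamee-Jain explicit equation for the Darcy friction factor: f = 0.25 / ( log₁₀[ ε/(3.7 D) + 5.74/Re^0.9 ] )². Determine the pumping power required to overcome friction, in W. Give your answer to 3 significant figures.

P ≈ 456 W

A = πD²/4 = π(0.07)²/4 = 0.003848 m²; mean velocity V = ṁ/(ρA) = 0.13/(0.708 · 0.003848) = 47.71 m/s.
Reynolds number Re = ρVD/μ = 0.708 · 47.71 · 0.07 / 1.18e-05 = 2.004e+05.
Re > 4000 → turbulent. Relative roughness ε/D = 0.000323/0.07 = 0.00461. Swamee-Jain: f = 0.25/(log₁₀[0.00461/3.7 + 5.74/2.004e+05^0.9])² = 0.25/(log₁₀[0.00125 + 9.71e-05])² = 0.25/(-2.872)² = 0.03032.
Darcy-Weisbach: ΔP = f(L/D)(ρV²/2) = 0.03032·(7.11/0.07)·(0.708·47.71²/2) = 0.03032·101.6·805.8 = 2482 Pa.
Q = ṁ/ρ = 0.13/0.708 = 0.1836 m³/s.
Pumping power P = QΔP = 0.1836·2482 = 455.7 W = 456 W.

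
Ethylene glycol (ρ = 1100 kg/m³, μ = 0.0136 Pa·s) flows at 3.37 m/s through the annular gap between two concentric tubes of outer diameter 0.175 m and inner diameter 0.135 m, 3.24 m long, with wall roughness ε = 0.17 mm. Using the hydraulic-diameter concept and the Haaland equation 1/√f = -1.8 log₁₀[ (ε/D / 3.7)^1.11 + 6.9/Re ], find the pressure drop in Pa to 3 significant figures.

Hydraulic diameter D_h = 4A/P = D_o - D_i = 0.175 - 0.135 = 0.04 m.
Re = ρVD_h/μ = 1100·3.37·0.04/0.0136 = 1.09e+04.
ε/D_h = 0.00017/0.04 = 0.00425; Haaland gives 1/√f = -1.8 log₁₀[0.000546+0.000633] = 5.272, so f = 0.03598.
ΔP = f(L/D_h)(ρV²/2) = 0.03598·3.24/0.04·6246 = 1.821e+04 Pa.

ΔP ≈ 18200 Pa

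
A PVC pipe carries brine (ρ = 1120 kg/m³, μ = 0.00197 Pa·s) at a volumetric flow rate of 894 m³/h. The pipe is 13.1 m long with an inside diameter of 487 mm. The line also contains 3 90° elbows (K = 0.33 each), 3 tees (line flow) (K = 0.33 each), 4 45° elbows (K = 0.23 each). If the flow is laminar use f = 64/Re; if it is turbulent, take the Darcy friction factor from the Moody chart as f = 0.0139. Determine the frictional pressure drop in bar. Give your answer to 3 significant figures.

Q = 894 m³/h = 894/3600 = 0.2483 m³/s.
Cross-sectional area A = πD²/4 = π(0.487)²/4 = 0.1863 m²; mean velocity V = Q/A = 0.2483/0.1863 = 1.333 m/s.
Reynolds number Re = ρVD/μ = 1120 · 1.333 · 0.487 / 0.00197 = 3.691e+05.
Re > 4000 → turbulent; use the Moody-chart value f = 0.0139.
Total minor-loss coefficient ΣK = 3·0.33 + 3·0.33 + 4·0.23 = 2.9.
ΔP = [f·L/D + ΣK]·(ρV²/2) = [0.0139·13.1/0.487 + 2.9]·(1120·1.333²/2) = [0.3739 + 2.9]·995.3 = 3259 Pa.
ΔP = 3259 Pa = 0.0326 bar.

ΔP ≈ 0.0326 bar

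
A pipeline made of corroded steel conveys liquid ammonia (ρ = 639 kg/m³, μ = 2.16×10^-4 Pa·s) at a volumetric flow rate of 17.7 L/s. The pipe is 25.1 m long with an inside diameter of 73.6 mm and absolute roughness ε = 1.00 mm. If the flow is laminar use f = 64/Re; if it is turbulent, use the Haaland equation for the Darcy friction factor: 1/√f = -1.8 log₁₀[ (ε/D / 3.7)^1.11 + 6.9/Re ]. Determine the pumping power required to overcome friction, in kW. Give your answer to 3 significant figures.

Q = 17.7 L/s = 17.7/1000 = 0.0177 m³/s.
Cross-sectional area A = πD²/4 = π(0.0736)²/4 = 0.004254 m²; mean velocity V = Q/A = 0.0177/0.004254 = 4.16 m/s.
Reynolds number Re = ρVD/μ = 639 · 4.16 · 0.0736 / 0.000216 = 9.058e+05.
Re > 4000 → turbulent. Relative roughness ε/D = 0.001/0.0736 = 0.0136. Haaland: 1/√f = -1.8 log₁₀[(0.0136/3.7)^1.11 + 6.9/9.058e+05] = -1.8 log₁₀[0.00198 + 7.62e-06] = 4.862, so f = 0.0423.
Darcy-Weisbach: ΔP = f(L/D)(ρV²/2) = 0.0423·(25.1/0.0736)·(639·4.16²/2) = 0.0423·341·5530 = 7.977e+04 Pa.
Pumping power P = QΔP = 0.0177·7.977e+04 = 1412 W = 1.41 kW.

P ≈ 1.41 kW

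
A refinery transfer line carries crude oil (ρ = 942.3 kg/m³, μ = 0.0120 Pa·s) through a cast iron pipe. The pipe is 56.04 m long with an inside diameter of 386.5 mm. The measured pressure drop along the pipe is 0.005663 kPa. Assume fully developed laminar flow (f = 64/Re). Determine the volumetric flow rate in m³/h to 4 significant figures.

Q ≈ 16.60 m³/h

For laminar flow, f = 64/Re with Re = ρVD/μ, so Darcy-Weisbach reduces to ΔP = 32μLV/D². Solving for V: V = ΔP·D²/(32μL) = 5.663·(0.3865)²/(32·0.012·56.04) = 0.03931 m/s.
Check: Re = ρVD/μ = 942.3·0.03931·0.3865/0.012 = 1193 < 2300, so the laminar assumption holds.
Q = V·A = 0.03931·(π/4·0.3865²) = 0.004612 m³/s = 16.60 m³/h.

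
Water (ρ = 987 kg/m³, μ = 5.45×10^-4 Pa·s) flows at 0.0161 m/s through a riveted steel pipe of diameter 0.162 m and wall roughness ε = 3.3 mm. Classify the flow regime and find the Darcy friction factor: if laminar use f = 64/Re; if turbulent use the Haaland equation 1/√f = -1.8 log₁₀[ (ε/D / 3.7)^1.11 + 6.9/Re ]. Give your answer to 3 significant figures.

f ≈ 0.0564

Re = ρVD/μ = 987·0.0161·0.162/0.000545 = 4723.
Re > 4000 → turbulent. ε/D = 0.0033/0.162 = 0.0204; Haaland: 1/√f = -1.8 log₁₀[0.00311 + 0.00146] = 4.213, so f = 0.05635.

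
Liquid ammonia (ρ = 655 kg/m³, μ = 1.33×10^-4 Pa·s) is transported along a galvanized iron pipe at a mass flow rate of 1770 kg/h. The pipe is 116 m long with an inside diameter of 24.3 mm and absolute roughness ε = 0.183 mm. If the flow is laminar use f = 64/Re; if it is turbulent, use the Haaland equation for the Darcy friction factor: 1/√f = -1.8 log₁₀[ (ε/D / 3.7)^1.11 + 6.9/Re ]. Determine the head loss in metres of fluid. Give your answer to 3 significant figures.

ṁ = 1770 kg/h = 1770/3600 = 0.4917 kg/s.
A = πD²/4 = π(0.0243)²/4 = 0.0004638 m²; mean velocity V = ṁ/(ρA) = 0.4917/(655 · 0.0004638) = 1.619 m/s.
Reynolds number Re = ρVD/μ = 655 · 1.619 · 0.0243 / 0.000133 = 1.937e+05.
Re > 4000 → turbulent. Relative roughness ε/D = 0.000183/0.0243 = 0.00753. Haaland: 1/√f = -1.8 log₁₀[(0.00753/3.7)^1.11 + 6.9/1.937e+05] = -1.8 log₁₀[0.00103 + 3.56e-05] = 5.351, so f = 0.03493.
Darcy-Weisbach: ΔP = f(L/D)(ρV²/2) = 0.03493·(116/0.0243)·(655·1.619²/2) = 0.03493·4774·858 = 1.431e+05 Pa.
Head loss h_f = ΔP/(ρg) = 1.431e+05/(655·9.81) = 22.3 m.

h_f ≈ 22.3 m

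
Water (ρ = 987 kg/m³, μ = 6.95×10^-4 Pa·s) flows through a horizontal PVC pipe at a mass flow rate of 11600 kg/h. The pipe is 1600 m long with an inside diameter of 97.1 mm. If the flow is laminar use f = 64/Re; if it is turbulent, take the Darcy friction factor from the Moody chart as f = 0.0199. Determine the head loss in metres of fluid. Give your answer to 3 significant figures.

ṁ = 11600 kg/h = 11600/3600 = 3.222 kg/s.
A = πD²/4 = π(0.0971)²/4 = 0.007405 m²; mean velocity V = ṁ/(ρA) = 3.222/(987 · 0.007405) = 0.4409 m/s.
Reynolds number Re = ρVD/μ = 987 · 0.4409 · 0.0971 / 0.000695 = 6.079e+04.
Re > 4000 → turbulent; use the Moody-chart value f = 0.0199.
Darcy-Weisbach: ΔP = f(L/D)(ρV²/2) = 0.0199·(1600/0.0971)·(987·0.4409²/2) = 0.0199·1.648e+04·95.92 = 3.145e+04 Pa.
Head loss h_f = ΔP/(ρg) = 3.145e+04/(987·9.81) = 3.25 m.

h_f ≈ 3.25 m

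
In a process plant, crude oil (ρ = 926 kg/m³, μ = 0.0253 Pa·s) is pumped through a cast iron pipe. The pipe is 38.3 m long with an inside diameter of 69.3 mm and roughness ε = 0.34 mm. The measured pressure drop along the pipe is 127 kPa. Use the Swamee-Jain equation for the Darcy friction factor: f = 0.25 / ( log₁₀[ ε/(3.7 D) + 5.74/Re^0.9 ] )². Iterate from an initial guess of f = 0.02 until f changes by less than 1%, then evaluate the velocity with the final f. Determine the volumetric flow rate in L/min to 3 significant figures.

Rearranging Darcy-Weisbach: V = √(2·ΔP·D/(f·L·ρ)). With ε/D = 0.00034/0.0693 = 0.00491, iterate starting from f = 0.02:
  f = 0.02 → V = √(2·1.27e+05·0.0693/(0.02·38.3·926)) = 4.982 m/s; Re = ρVD/μ = 1.264e+04; f → 0.03689
  f = 0.03689 → V = 3.668 m/s; Re = 9303; f → 0.03866
  f = 0.03866 → V = 3.583 m/s; Re = 9088; f → 0.03881
Converged (Δf/f < 1%). With the final f = 0.03881: V = √(2·1.27e+05·0.0693/(0.03881·38.3·926)) = 3.576 m/s.
Q = V·A = 3.576·(π/4·0.0693²) = 0.01349 m³/s = 809 L/min.

Q ≈ 809 L/min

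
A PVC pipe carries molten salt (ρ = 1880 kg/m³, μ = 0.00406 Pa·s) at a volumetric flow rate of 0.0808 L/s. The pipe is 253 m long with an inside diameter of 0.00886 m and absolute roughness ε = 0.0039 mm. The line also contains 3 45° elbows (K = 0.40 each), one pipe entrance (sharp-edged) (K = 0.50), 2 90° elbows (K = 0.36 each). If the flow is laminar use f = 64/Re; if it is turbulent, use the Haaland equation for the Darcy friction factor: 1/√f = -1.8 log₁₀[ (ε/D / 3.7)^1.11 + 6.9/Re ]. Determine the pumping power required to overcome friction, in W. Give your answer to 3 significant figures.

Q = 0.0808 L/s = 0.0808/1000 = 8.08e-05 m³/s.
Cross-sectional area A = πD²/4 = π(0.00886)²/4 = 6.165e-05 m²; mean velocity V = Q/A = 8.08e-05/6.165e-05 = 1.311 m/s.
Reynolds number Re = ρVD/μ = 1880 · 1.311 · 0.00886 / 0.00406 = 5377.
Re > 4000 → turbulent. Relative roughness ε/D = 3.9e-06/0.00886 = 0.00044. Haaland: 1/√f = -1.8 log₁₀[(0.00044/3.7)^1.11 + 6.9/5377] = -1.8 log₁₀[4.4e-05 + 0.00128] = 5.179, so f = 0.03729.
Total minor-loss coefficient ΣK = 3·0.4 + 1·0.5 + 2·0.36 = 2.42.
ΔP = [f·L/D + ΣK]·(ρV²/2) = [0.03729·253/0.00886 + 2.42]·(1880·1.311²/2) = [1065 + 2.42]·1614 = 1.723e+06 Pa.
Pumping power P = QΔP = 8.08e-05·1.723e+06 = 139.2 W = 139 W.

P ≈ 139 W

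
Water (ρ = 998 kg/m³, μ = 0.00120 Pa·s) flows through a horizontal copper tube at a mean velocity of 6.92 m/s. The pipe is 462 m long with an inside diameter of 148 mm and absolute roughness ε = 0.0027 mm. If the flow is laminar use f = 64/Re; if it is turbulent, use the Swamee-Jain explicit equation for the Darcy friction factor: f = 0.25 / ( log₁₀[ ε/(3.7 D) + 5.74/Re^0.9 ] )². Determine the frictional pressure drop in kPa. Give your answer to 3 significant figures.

Reynolds number Re = ρVD/μ = 998 · 6.92 · 0.148 / 0.0012 = 8.518e+05.
Re > 4000 → turbulent. Relative roughness ε/D = 2.7e-06/0.148 = 1.82e-05. Swamee-Jain: f = 0.25/(log₁₀[1.82e-05/3.7 + 5.74/8.518e+05^0.9])² = 0.25/(log₁₀[4.93e-06 + 2.64e-05])² = 0.25/(-4.504)² = 0.01232.
Darcy-Weisbach: ΔP = f(L/D)(ρV²/2) = 0.01232·(462/0.148)·(998·6.92²/2) = 0.01232·3122·2.39e+04 = 9.193e+05 Pa.
ΔP = 9.193e+05 Pa = 919 kPa.

ΔP ≈ 919 kPa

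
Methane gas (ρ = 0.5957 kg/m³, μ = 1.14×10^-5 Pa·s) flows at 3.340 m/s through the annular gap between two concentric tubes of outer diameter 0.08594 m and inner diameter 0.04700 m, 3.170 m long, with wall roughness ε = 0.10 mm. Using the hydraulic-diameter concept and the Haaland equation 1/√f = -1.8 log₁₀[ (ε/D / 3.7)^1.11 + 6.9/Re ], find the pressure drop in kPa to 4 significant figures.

ΔP ≈ 0.01009 kPa

Hydraulic diameter D_h = 4A/P = D_o - D_i = 0.08594 - 0.047 = 0.03894 m.
Re = ρVD_h/μ = 0.5957·3.34·0.03894/1.14e-05 = 6796.
ε/D_h = 0.0001/0.03894 = 0.00257; Haaland gives 1/√f = -1.8 log₁₀[0.000312+0.00102] = 5.179, so f = 0.03729.
ΔP = f(L/D_h)(ρV²/2) = 0.03729·3.17/0.03894·3.323 = 10.09 Pa.
ΔP = 0.01009 kPa.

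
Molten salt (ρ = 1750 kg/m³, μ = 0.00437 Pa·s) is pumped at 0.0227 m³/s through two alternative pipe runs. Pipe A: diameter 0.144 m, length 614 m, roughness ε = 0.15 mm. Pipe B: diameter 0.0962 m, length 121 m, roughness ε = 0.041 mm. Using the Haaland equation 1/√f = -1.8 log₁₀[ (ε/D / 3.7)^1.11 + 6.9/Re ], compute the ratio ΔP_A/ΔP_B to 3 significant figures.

ΔP_A/ΔP_B ≈ 0.790

Pipe A: V = Q/A = 0.0227/0.01629 = 1.394 m/s; Re = 8.038e+04; ε/D = 0.00104; Haaland → f = 0.02257; ΔP_A = f(L/D)(ρV²/2) = 1.636e+05 Pa.
Pipe B: V = Q/A = 0.0227/0.007268 = 3.123 m/s; Re = 1.203e+05; ε/D = 0.000426; Haaland → f = 0.01928; ΔP_B = f(L/D)(ρV²/2) = 2.07e+05 Pa.
ΔP_A/ΔP_B = 1.636e+05/2.07e+05 = 0.790.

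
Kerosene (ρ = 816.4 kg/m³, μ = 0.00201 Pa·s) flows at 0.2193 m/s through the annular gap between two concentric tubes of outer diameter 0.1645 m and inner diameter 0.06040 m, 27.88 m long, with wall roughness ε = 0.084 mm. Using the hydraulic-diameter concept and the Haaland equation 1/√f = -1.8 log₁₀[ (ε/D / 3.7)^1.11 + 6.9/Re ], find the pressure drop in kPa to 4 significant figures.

ΔP ≈ 0.1710 kPa

Hydraulic diameter D_h = 4A/P = D_o - D_i = 0.1645 - 0.0604 = 0.1041 m.
Re = ρVD_h/μ = 816.4·0.2193·0.1041/0.00201 = 9272.
ε/D_h = 8.4e-05/0.1041 = 0.000807; Haaland gives 1/√f = -1.8 log₁₀[8.63e-05+0.000744] = 5.545, so f = 0.03252.
ΔP = f(L/D_h)(ρV²/2) = 0.03252·27.88/0.1041·19.63 = 171 Pa.
ΔP = 0.1710 kPa.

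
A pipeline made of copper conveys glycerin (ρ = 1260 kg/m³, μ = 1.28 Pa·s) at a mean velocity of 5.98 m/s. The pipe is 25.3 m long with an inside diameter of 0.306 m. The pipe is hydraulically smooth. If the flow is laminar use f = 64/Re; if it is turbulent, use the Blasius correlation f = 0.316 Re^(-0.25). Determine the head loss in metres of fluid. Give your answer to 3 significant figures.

h_f ≈ 5.35 m

Reynolds number Re = ρVD/μ = 1260 · 5.98 · 0.306 / 1.28 = 1801.
Re < 2300 → laminar flow, so f = 64/Re = 64/1801 = 0.03553 (the turbulent correlation is not needed).
Darcy-Weisbach: ΔP = f(L/D)(ρV²/2) = 0.03553·(25.3/0.306)·(1260·5.98²/2) = 0.03553·82.68·2.253e+04 = 6.618e+04 Pa.
Head loss h_f = ΔP/(ρg) = 6.618e+04/(1260·9.81) = 5.35 m.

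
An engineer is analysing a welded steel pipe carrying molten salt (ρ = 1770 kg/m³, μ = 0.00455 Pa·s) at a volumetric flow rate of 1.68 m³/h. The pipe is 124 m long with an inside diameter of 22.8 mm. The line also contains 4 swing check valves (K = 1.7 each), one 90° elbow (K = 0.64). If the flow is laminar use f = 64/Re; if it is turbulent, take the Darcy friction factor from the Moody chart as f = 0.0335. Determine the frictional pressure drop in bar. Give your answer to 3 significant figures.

ΔP ≈ 2.19 bar

Q = 1.68 m³/h = 1.68/3600 = 0.0004667 m³/s.
Cross-sectional area A = πD²/4 = π(0.0228)²/4 = 0.0004083 m²; mean velocity V = Q/A = 0.0004667/0.0004083 = 1.143 m/s.
Reynolds number Re = ρVD/μ = 1770 · 1.143 · 0.0228 / 0.00455 = 1.014e+04.
Re > 4000 → turbulent; use the Moody-chart value f = 0.0335.
Total minor-loss coefficient ΣK = 4·1.7 + 1·0.64 = 7.44.
ΔP = [f·L/D + ΣK]·(ρV²/2) = [0.0335·124/0.0228 + 7.44]·(1770·1.143²/2) = [182.2 + 7.44]·1156 = 2.193e+05 Pa.
ΔP = 2.193e+05 Pa = 2.19 bar.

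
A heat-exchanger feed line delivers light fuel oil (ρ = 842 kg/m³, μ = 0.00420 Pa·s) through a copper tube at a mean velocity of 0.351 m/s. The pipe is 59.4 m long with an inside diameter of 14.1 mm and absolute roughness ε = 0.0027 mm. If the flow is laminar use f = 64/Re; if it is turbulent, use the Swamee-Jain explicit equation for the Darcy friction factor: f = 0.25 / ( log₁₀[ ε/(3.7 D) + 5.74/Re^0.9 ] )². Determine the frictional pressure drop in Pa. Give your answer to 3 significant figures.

Reynolds number Re = ρVD/μ = 842 · 0.351 · 0.0141 / 0.0042 = 992.2.
Re < 2300 → laminar flow, so f = 64/Re = 64/992.2 = 0.0645 (the turbulent correlation is not needed).
Darcy-Weisbach: ΔP = f(L/D)(ρV²/2) = 0.0645·(59.4/0.0141)·(842·0.351²/2) = 0.0645·4213·51.87 = 1.409e+04 Pa.

ΔP ≈ 14100 Pa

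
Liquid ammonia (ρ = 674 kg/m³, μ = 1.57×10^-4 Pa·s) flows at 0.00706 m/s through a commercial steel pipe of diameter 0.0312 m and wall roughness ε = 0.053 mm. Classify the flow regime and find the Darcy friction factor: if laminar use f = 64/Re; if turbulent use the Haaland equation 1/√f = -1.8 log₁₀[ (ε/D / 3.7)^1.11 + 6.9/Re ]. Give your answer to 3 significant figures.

Re = ρVD/μ = 674·0.00706·0.0312/0.000157 = 945.6.
Re < 2300 → laminar, so f = 64/Re = 0.06768 (roughness is irrelevant in laminar flow).

f ≈ 0.0677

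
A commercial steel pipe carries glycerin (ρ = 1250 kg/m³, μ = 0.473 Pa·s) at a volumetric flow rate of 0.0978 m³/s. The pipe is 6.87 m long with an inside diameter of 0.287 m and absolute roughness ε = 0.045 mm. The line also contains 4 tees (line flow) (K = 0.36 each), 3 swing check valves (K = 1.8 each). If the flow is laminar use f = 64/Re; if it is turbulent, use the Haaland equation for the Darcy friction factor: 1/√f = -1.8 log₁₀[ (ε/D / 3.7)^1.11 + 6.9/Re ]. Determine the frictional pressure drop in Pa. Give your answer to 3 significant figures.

Cross-sectional area A = πD²/4 = π(0.287)²/4 = 0.06469 m²; mean velocity V = Q/A = 0.0978/0.06469 = 1.512 m/s.
Reynolds number Re = ρVD/μ = 1250 · 1.512 · 0.287 / 0.473 = 1147.
Re < 2300 → laminar flow, so f = 64/Re = 64/1147 = 0.05582 (the turbulent correlation is not needed).
Total minor-loss coefficient ΣK = 4·0.36 + 3·1.8 = 6.84.
ΔP = [f·L/D + ΣK]·(ρV²/2) = [0.05582·6.87/0.287 + 6.84]·(1250·1.512²/2) = [1.336 + 6.84]·1428 = 1.168e+04 Pa.

ΔP ≈ 11700 Pa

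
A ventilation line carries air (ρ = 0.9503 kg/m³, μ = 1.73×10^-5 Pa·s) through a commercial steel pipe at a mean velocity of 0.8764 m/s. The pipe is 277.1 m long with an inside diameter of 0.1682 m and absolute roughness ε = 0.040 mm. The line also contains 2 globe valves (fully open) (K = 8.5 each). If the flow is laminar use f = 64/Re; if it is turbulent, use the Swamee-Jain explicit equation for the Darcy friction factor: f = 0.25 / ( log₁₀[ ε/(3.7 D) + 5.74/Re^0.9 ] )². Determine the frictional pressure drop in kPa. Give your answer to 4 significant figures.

Reynolds number Re = ρVD/μ = 0.9503 · 0.8764 · 0.1682 / 1.73e-05 = 8097.
Re > 4000 → turbulent. Relative roughness ε/D = 4e-05/0.1682 = 0.000238. Swamee-Jain: f = 0.25/(log₁₀[0.000238/3.7 + 5.74/8097^0.9])² = 0.25/(log₁₀[6.43e-05 + 0.00174])² = 0.25/(-2.743)² = 0.03323.
Total minor-loss coefficient ΣK = 2·8.5 = 17.
ΔP = [f·L/D + ΣK]·(ρV²/2) = [0.03323·277.1/0.1682 + 17]·(0.9503·0.8764²/2) = [54.74 + 17]·0.365 = 26.18 Pa.
ΔP = 26.18 Pa = 0.02618 kPa.

ΔP ≈ 0.02618 kPa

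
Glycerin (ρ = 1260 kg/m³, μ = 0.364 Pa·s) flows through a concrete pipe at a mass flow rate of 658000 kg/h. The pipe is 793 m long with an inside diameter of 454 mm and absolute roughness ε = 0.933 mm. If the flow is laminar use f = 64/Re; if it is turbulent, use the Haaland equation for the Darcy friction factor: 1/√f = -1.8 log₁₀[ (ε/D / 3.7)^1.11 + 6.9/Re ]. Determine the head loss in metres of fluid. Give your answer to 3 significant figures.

h_f ≈ 3.25 m

ṁ = 658000 kg/h = 658000/3600 = 182.8 kg/s.
A = πD²/4 = π(0.454)²/4 = 0.1619 m²; mean velocity V = ṁ/(ρA) = 182.8/(1260 · 0.1619) = 0.8961 m/s.
Reynolds number Re = ρVD/μ = 1260 · 0.8961 · 0.454 / 0.364 = 1408.
Re < 2300 → laminar flow, so f = 64/Re = 64/1408 = 0.04545 (the turbulent correlation is not needed).
Darcy-Weisbach: ΔP = f(L/D)(ρV²/2) = 0.04545·(793/0.454)·(1260·0.8961²/2) = 0.04545·1747·505.9 = 4.016e+04 Pa.
Head loss h_f = ΔP/(ρg) = 4.016e+04/(1260·9.81) = 3.25 m.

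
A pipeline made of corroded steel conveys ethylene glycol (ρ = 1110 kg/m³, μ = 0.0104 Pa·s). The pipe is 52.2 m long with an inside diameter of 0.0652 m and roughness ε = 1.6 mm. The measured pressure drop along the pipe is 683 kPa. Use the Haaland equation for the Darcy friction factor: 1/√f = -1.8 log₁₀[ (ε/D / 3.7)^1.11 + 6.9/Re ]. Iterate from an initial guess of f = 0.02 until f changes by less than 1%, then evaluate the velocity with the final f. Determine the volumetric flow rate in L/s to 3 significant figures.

Rearranging Darcy-Weisbach: V = √(2·ΔP·D/(f·L·ρ)). With ε/D = 0.0016/0.0652 = 0.0245, iterate starting from f = 0.02:
  f = 0.02 → V = √(2·6.83e+05·0.0652/(0.02·52.2·1110)) = 8.767 m/s; Re = ρVD/μ = 6.101e+04; f → 0.05335
  f = 0.05335 → V = 5.368 m/s; Re = 3.735e+04; f → 0.0537
Converged (Δf/f < 1%). With the final f = 0.0537: V = √(2·6.83e+05·0.0652/(0.0537·52.2·1110)) = 5.35 m/s.
Q = V·A = 5.35·(π/4·0.0652²) = 0.01786 m³/s = 17.9 L/s.

Q ≈ 17.9 L/s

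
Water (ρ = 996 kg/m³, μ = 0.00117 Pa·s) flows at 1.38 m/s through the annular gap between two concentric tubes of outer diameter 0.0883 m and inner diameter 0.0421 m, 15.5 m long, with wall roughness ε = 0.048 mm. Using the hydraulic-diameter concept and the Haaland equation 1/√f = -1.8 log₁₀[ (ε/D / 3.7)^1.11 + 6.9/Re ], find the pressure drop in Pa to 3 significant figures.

Hydraulic diameter D_h = 4A/P = D_o - D_i = 0.0883 - 0.0421 = 0.0462 m.
Re = ρVD_h/μ = 996·1.38·0.0462/0.00117 = 5.427e+04.
ε/D_h = 4.8e-05/0.0462 = 0.00104; Haaland gives 1/√f = -1.8 log₁₀[0.000114+0.000127] = 6.511, so f = 0.02359.
ΔP = f(L/D_h)(ρV²/2) = 0.02359·15.5/0.0462·948.4 = 7505 Pa.

ΔP ≈ 7500 Pa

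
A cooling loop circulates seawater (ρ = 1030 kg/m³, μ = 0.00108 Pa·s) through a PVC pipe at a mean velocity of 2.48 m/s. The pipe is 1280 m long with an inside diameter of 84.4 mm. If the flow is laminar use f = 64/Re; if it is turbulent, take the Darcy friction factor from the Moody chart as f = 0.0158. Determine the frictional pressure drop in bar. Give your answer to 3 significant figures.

Reynolds number Re = ρVD/μ = 1030 · 2.48 · 0.0844 / 0.00108 = 1.996e+05.
Re > 4000 → turbulent; use the Moody-chart value f = 0.0158.
Darcy-Weisbach: ΔP = f(L/D)(ρV²/2) = 0.0158·(1280/0.0844)·(1030·2.48²/2) = 0.0158·1.517e+04·3167 = 7.59e+05 Pa.
ΔP = 7.59e+05 Pa = 7.59 bar.

ΔP ≈ 7.59 bar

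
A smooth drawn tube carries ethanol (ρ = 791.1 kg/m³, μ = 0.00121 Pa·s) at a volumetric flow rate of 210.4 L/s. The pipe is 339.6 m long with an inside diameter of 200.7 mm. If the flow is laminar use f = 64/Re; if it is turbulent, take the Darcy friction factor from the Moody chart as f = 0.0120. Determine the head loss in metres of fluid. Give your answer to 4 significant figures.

Q = 210.4 L/s = 210.4/1000 = 0.2104 m³/s.
Cross-sectional area A = πD²/4 = π(0.2007)²/4 = 0.03164 m²; mean velocity V = Q/A = 0.2104/0.03164 = 6.651 m/s.
Reynolds number Re = ρVD/μ = 791.1 · 6.651 · 0.2007 / 0.00121 = 8.727e+05.
Re > 4000 → turbulent; use the Moody-chart value f = 0.0120.
Darcy-Weisbach: ΔP = f(L/D)(ρV²/2) = 0.012·(339.6/0.2007)·(791.1·6.651²/2) = 0.012·1692·1.75e+04 = 3.552e+05 Pa.
Head loss h_f = ΔP/(ρg) = 3.552e+05/(791.1·9.81) = 45.77 m.

h_f ≈ 45.77 m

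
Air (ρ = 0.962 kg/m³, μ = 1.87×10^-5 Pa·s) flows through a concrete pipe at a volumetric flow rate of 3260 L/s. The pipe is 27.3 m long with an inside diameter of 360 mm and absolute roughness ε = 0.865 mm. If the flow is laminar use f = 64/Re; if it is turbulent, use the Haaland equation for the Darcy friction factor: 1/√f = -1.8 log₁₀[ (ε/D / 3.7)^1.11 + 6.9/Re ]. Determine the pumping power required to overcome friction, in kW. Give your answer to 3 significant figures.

Q = 3260 L/s = 3260/1000 = 3.26 m³/s.
Cross-sectional area A = πD²/4 = π(0.36)²/4 = 0.1018 m²; mean velocity V = Q/A = 3.26/0.1018 = 32.03 m/s.
Reynolds number Re = ρVD/μ = 0.962 · 32.03 · 0.36 / 1.87e-05 = 5.931e+05.
Re > 4000 → turbulent. Relative roughness ε/D = 0.000865/0.36 = 0.0024. Haaland: 1/√f = -1.8 log₁₀[(0.0024/3.7)^1.11 + 6.9/5.931e+05] = -1.8 log₁₀[0.00029 + 1.16e-05] = 6.338, so f = 0.0249.
Darcy-Weisbach: ΔP = f(L/D)(ρV²/2) = 0.0249·(27.3/0.36)·(0.962·32.03²/2) = 0.0249·75.83·493.4 = 931.5 Pa.
Pumping power P = QΔP = 3.26·931.5 = 3037 W = 3.04 kW.

P ≈ 3.04 kW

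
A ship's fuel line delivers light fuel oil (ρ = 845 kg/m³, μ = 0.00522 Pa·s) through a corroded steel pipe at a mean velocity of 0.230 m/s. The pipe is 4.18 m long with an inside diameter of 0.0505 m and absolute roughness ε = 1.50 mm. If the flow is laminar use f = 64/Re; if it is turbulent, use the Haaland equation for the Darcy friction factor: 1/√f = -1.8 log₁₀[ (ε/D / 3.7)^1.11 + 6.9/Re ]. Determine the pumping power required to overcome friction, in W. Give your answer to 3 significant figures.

P ≈ 0.0290 W

Reynolds number Re = ρVD/μ = 845 · 0.23 · 0.0505 / 0.00522 = 1880.
Re < 2300 → laminar flow, so f = 64/Re = 64/1880 = 0.03404 (the turbulent correlation is not needed).
Darcy-Weisbach: ΔP = f(L/D)(ρV²/2) = 0.03404·(4.18/0.0505)·(845·0.23²/2) = 0.03404·82.77·22.35 = 62.97 Pa.
Q = V·A = 0.23·0.002003 = 0.0004607 m³/s.
Pumping power P = QΔP = 0.0004607·62.97 = 0.02901 W = 0.0290 W.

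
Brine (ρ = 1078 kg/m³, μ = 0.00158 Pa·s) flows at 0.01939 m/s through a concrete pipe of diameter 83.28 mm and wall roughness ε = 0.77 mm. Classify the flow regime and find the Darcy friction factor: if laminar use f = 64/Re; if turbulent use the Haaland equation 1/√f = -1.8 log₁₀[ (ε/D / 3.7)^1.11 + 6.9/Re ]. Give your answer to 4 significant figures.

f ≈ 0.05809

Re = ρVD/μ = 1078·0.01939·0.08328/0.00158 = 1102.
Re < 2300 → laminar, so f = 64/Re = 0.05809 (roughness is irrelevant in laminar flow).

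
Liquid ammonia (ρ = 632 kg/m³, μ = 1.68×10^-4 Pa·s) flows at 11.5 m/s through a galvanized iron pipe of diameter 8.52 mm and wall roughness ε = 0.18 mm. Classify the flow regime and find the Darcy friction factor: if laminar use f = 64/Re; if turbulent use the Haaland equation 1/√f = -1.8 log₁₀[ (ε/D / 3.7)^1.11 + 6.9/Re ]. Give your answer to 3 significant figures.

Re = ρVD/μ = 632·11.5·0.00852/0.000168 = 3.686e+05.
Re > 4000 → turbulent. ε/D = 0.00018/0.00852 = 0.0211; Haaland: 1/√f = -1.8 log₁₀[0.00323 + 1.87e-05] = 4.478, so f = 0.04987.

f ≈ 0.0499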